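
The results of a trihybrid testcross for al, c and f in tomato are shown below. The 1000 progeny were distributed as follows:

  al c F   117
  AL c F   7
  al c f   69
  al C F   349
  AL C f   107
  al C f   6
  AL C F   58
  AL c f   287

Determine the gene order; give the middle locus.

f

The two most frequent reciprocal classes, al C F and AL c f, are the parental types, so the F1 was al C F / AL c f.
The two rarest classes, al C f and AL c F, are the double crossovers. Comparing them with the parentals, only the f allele has switched, so f is the middle locus and the order is c – f – al.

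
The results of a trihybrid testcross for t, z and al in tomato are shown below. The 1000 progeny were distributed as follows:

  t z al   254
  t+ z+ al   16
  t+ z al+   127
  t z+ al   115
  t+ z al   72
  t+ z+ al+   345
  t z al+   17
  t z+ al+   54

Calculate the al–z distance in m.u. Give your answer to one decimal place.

The two most frequent reciprocal classes, t+ z+ al+ and t z al, are the parental types, so the F1 was t+ z+ al+ / t z al.
The two rarest classes, t+ z+ al and t z al+, are the double crossovers. Comparing them with the parentals, only the al allele has switched, so al is the middle locus and the order is t – al – z.
Crossovers in the al–z interval produce the single-crossover classes t+ z al+ and t z+ al (127 + 115 = 242) plus the double crossovers (33).
RF(al–z) = (242 + 33) / 1000 = 275/1000 = 0.2750 → 27.5 m.u.

27.5 m.u.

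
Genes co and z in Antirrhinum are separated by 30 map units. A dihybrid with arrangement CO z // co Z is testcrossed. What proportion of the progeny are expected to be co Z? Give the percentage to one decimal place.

35.0%

A map distance of 30 map units corresponds to a recombination frequency of 0.300.
The F1 is CO z / co Z, so co Z is a parental gamete class with expected frequency (1 − r)/2 = 0.700/2 = 0.3500.
That is 0.3500 = 35.0% of the progeny.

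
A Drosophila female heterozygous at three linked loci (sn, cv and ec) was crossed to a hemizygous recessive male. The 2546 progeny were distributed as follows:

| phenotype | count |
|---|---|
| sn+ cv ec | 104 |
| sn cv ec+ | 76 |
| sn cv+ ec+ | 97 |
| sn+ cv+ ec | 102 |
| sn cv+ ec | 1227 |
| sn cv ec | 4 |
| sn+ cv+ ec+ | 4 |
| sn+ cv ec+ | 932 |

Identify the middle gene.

The two most frequent reciprocal classes, sn+ cv ec+ and sn cv+ ec, are the parental types, so the F1 was sn+ cv ec+ / sn cv+ ec.
The two rarest classes, sn+ cv+ ec+ and sn cv ec, are the double crossovers. Comparing them with the parentals, only the cv allele has switched, so cv is the middle locus and the order is ec – cv – sn.

cv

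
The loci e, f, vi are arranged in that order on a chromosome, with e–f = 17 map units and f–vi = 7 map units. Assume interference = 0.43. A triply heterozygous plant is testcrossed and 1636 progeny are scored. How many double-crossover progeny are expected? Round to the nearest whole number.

Map distances give recombination frequencies of 0.170 and 0.070 for the two intervals.
With interference 0.43 (so coincidence = 0.57), expected double-crossover frequency = 0.170 × 0.070 × 0.57 = 0.00678.
Expected number = 0.00678 × 1636 = 11.10 ≈ 11.

11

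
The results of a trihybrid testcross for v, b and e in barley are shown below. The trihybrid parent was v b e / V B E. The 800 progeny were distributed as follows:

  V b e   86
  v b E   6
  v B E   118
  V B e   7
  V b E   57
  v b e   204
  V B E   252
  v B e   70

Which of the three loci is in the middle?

e

The two rarest classes, v b E and V B e, are the double crossovers. Comparing them with the parentals, only the e allele has switched, so e is the middle locus and the order is b – e – v.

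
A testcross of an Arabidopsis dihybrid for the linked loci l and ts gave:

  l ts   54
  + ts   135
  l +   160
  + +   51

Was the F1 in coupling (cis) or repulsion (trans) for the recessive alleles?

The two most frequent classes are + ts (135) and l + (160); these are the parental (non-recombinant) types.
So the F1 carried + ts on one chromosome and l + on the other — the recessive alleles are on opposite chromosomes (trans / repulsion).

trans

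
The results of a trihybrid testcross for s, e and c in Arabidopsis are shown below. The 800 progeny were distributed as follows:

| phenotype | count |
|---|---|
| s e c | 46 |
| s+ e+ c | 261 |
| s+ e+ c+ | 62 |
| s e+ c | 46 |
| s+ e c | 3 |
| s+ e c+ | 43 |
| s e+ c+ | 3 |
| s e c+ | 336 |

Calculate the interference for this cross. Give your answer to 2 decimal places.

The two most frequent reciprocal classes, s+ e+ c and s e c+, are the parental types, so the F1 was s+ e+ c / s e c+.
The two rarest classes, s+ e c and s e+ c+, are the double crossovers. Comparing them with the parentals, only the e allele has switched, so e is the middle locus and the order is c – e – s.
c–e: (108 + 6)/800 = 0.1425; e–s: (89 + 6)/800 = 0.1187.
Expected DCO frequency = 0.1425 × 0.1187 ≈ 0.01691; observed = 6/800 ≈ 0.00750.
Coefficient of coincidence = 0.00750/0.01691 ≈ 0.44; interference = 1 − 0.44 = 0.56.

0.56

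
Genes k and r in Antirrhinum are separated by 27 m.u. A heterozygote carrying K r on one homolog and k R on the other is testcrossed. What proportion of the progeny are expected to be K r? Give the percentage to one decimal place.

36.5%

A map distance of 27 m.u. corresponds to a recombination frequency of 0.270.
The F1 is K r / k R, so K r is a parental gamete class with expected frequency (1 − r)/2 = 0.730/2 = 0.3650.
That is 0.3650 = 36.5% of the progeny.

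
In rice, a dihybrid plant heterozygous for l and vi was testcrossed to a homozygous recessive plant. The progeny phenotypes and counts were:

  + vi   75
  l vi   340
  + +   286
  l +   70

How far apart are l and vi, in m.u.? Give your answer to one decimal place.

18.8 m.u.

The two most frequent classes, + + (286) and l vi (340), are the parental types, so the F1 was + + / l vi.
The recombinant classes are + vi and l +: 75 + 70 = 145.
Recombination frequency = 145/771 = 0.1881 ≈ 18.8%, i.e. 18.8 m.u.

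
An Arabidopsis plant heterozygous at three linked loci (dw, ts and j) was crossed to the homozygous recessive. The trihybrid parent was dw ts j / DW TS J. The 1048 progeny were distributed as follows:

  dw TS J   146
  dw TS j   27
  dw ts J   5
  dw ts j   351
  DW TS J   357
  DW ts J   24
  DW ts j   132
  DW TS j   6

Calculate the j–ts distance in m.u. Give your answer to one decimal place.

5.9 m.u.

The two rarest classes, dw ts J and DW TS j, are the double crossovers. Comparing them with the parentals, only the j allele has switched, so j is the middle locus and the order is ts – j – dw.
Crossovers in the ts–j interval produce the single-crossover classes dw TS j and DW ts J (27 + 24 = 51) plus the double crossovers (11).
RF(ts–j) = (51 + 11) / 1048 = 62/1048 = 0.0592 → 5.9 m.u.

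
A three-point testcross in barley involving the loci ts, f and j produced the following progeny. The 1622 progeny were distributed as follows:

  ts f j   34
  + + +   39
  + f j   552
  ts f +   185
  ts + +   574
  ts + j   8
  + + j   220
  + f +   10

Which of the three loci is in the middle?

j

The two most frequent reciprocal classes, + f j and ts + +, are the parental types, so the F1 was + f j / ts + +.
The two rarest classes, + f + and ts + j, are the double crossovers. Comparing them with the parentals, only the j allele has switched, so j is the middle locus and the order is ts – j – f.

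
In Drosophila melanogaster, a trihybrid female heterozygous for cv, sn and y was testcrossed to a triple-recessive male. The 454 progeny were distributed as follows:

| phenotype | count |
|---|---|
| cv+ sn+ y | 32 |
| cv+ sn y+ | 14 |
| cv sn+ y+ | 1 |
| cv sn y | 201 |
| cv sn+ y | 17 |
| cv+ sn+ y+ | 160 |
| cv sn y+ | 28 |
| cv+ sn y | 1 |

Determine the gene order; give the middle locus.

The two most frequent reciprocal classes, cv+ sn+ y+ and cv sn y, are the parental types, so the F1 was cv+ sn+ y+ / cv sn y.
The two rarest classes, cv sn+ y+ and cv+ sn y, are the double crossovers. Comparing them with the parentals, only the cv allele has switched, so cv is the middle locus and the order is sn – cv – y.

cv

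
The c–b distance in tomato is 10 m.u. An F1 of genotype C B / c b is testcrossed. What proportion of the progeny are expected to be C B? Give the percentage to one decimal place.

45.0%

A map distance of 10 m.u. corresponds to a recombination frequency of 0.100.
The F1 is C B / c b, so C B is a parental gamete class with expected frequency (1 − r)/2 = 0.900/2 = 0.4500.
That is 0.4500 = 45.0% of the progeny.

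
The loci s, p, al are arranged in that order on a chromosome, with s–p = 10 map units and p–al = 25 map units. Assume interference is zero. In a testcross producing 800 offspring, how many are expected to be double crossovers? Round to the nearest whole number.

20

Map distances give recombination frequencies of 0.100 and 0.250 for the two intervals.
With no interference, expected double-crossover frequency = 0.100 × 0.250 = 0.02500.
Expected number = 0.02500 × 800 = 20.00 ≈ 20.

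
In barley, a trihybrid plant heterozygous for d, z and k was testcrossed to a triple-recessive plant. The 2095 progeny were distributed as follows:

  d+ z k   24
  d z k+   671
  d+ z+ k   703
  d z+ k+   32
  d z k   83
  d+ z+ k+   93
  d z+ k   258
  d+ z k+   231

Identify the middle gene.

The two most frequent reciprocal classes, d+ z+ k and d z k+, are the parental types, so the F1 was d+ z+ k / d z k+.
The two rarest classes, d+ z k and d z+ k+, are the double crossovers. Comparing them with the parentals, only the z allele has switched, so z is the middle locus and the order is k – z – d.

z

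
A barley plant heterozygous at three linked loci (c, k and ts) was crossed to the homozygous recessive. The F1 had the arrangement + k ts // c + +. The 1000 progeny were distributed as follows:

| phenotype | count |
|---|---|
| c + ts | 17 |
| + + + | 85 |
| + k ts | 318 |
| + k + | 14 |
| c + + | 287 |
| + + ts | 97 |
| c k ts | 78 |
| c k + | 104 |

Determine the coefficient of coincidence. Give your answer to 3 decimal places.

The two rarest classes, + k + and c + ts, are the double crossovers. Comparing them with the parentals, only the ts allele has switched, so ts is the middle locus and the order is k – ts – c.
k–ts: (201 + 31)/1000 = 0.2320; ts–c: (163 + 31)/1000 = 0.1940.
Expected DCO frequency = 0.2320 × 0.1940 ≈ 0.04501; observed = 31/1000 ≈ 0.03100.
Coefficient of coincidence = 0.03100/0.04501 ≈ 0.689.

0.689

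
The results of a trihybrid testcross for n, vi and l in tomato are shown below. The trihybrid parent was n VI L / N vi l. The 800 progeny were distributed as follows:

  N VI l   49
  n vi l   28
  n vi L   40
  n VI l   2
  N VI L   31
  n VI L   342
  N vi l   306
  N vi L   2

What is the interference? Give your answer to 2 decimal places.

The two rarest classes, n VI l and N vi L, are the double crossovers. Comparing them with the parentals, only the l allele has switched, so l is the middle locus and the order is n – l – vi.
n–l: (59 + 4)/800 = 0.0788; l–vi: (89 + 4)/800 = 0.1163.
Expected DCO frequency = 0.0788 × 0.1163 ≈ 0.00916; observed = 4/800 ≈ 0.00500.
Coefficient of coincidence = 0.00500/0.00916 ≈ 0.55; interference = 1 − 0.55 = 0.45.

0.45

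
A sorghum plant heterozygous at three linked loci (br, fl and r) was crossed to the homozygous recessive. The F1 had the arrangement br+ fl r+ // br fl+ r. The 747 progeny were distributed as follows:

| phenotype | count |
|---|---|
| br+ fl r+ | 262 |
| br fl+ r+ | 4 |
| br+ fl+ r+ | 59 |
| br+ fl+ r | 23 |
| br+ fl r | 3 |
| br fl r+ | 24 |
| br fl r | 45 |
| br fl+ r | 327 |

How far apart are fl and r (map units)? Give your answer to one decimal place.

The two rarest classes, br+ fl r and br fl+ r+, are the double crossovers. Comparing them with the parentals, only the r allele has switched, so r is the middle locus and the order is br – r – fl.
Crossovers in the r–fl interval produce the single-crossover classes br+ fl+ r+ and br fl r (59 + 45 = 104) plus the double crossovers (7).
RF(r–fl) = (104 + 7) / 747 = 111/747 = 0.1486 → 14.9 map units.

14.9 map units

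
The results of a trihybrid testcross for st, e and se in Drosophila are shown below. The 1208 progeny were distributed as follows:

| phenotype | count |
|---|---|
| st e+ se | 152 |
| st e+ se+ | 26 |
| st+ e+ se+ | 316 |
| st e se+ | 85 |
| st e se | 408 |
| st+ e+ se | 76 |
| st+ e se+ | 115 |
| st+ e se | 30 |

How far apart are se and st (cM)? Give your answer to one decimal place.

18.0 cM

The two most frequent reciprocal classes, st e se and st+ e+ se+, are the parental types, so the F1 was st e se / st+ e+ se+.
The two rarest classes, st+ e se and st e+ se+, are the double crossovers. Comparing them with the parentals, only the st allele has switched, so st is the middle locus and the order is se – st – e.
Crossovers in the se–st interval produce the single-crossover classes st e se+ and st+ e+ se (85 + 76 = 161) plus the double crossovers (56).
RF(se–st) = (161 + 56) / 1208 = 217/1208 = 0.1796 → 18.0 cM.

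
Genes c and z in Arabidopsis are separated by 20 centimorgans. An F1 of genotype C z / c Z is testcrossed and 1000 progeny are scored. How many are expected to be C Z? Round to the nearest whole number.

A map distance of 20 centimorgans corresponds to a recombination frequency of 0.200.
The F1 is C z / c Z, so C Z is a recombinant gamete class with expected frequency r/2 = 0.200/2 = 0.1000.
Expected number = 0.1000 × 1000 = 100.00 ≈ 100.

100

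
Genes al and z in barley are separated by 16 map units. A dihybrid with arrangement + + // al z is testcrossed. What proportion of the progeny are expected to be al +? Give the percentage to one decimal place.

8.0%

A map distance of 16 map units corresponds to a recombination frequency of 0.160.
The F1 is + + / al z, so al + is a recombinant gamete class with expected frequency r/2 = 0.160/2 = 0.0800.
That is 0.0800 = 8.0% of the progeny.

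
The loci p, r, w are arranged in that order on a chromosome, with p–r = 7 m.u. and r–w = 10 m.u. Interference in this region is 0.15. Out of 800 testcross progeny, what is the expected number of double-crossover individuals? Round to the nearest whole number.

Map distances give recombination frequencies of 0.070 and 0.100 for the two intervals.
With interference 0.15 (so coincidence = 0.85), expected double-crossover frequency = 0.070 × 0.100 × 0.85 = 0.00595.
Expected number = 0.00595 × 800 = 4.76 ≈ 5.

5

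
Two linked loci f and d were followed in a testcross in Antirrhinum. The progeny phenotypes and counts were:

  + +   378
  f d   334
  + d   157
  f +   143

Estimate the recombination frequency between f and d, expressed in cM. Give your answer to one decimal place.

29.6 cM

The two most frequent classes, + + (378) and f d (334), are the parental types, so the F1 was + + / f d.
The recombinant classes are + d and f +: 157 + 143 = 300.
Recombination frequency = 300/1012 = 0.2964 ≈ 29.6%, i.e. 29.6 cM.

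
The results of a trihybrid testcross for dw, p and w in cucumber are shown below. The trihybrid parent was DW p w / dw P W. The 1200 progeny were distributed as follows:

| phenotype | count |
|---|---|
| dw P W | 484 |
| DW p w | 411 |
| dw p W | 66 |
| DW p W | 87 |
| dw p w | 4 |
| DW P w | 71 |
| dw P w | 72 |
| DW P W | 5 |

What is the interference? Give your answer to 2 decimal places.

The two rarest classes, dw p w and DW P W, are the double crossovers. Comparing them with the parentals, only the dw allele has switched, so dw is the middle locus and the order is w – dw – p.
w–dw: (159 + 9)/1200 = 0.1400; dw–p: (137 + 9)/1200 = 0.1217.
Expected DCO frequency = 0.1400 × 0.1217 ≈ 0.01704; observed = 9/1200 ≈ 0.00750.
Coefficient of coincidence = 0.00750/0.01704 ≈ 0.44; interference = 1 − 0.44 = 0.56.

0.56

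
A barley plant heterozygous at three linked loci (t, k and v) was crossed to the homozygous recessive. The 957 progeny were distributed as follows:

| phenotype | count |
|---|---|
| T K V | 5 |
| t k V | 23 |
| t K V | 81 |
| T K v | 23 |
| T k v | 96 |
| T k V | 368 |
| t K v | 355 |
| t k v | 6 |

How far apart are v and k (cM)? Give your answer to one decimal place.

The two most frequent reciprocal classes, t K v and T k V, are the parental types, so the F1 was t K v / T k V.
The two rarest classes, t k v and T K V, are the double crossovers. Comparing them with the parentals, only the k allele has switched, so k is the middle locus and the order is t – k – v.
Crossovers in the k–v interval produce the single-crossover classes t K V and T k v (81 + 96 = 177) plus the double crossovers (11).
RF(k–v) = (177 + 11) / 957 = 188/957 = 0.1964 → 19.6 cM.

19.6 cM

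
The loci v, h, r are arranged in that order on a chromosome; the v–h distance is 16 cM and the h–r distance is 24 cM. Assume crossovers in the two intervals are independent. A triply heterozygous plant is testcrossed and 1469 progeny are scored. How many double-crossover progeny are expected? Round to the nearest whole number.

56

Map distances give recombination frequencies of 0.160 and 0.240 for the two intervals.
With no interference, expected double-crossover frequency = 0.160 × 0.240 = 0.03840.
Expected number = 0.03840 × 1469 = 56.41 ≈ 56.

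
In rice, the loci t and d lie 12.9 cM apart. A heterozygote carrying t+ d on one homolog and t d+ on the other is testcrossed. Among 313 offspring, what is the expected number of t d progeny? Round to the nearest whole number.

A map distance of 12.9 cM corresponds to a recombination frequency of 0.129.
The F1 is t+ d / t d+, so t d is a recombinant gamete class with expected frequency r/2 = 0.129/2 = 0.0645.
Expected number = 0.0645 × 313 = 20.19 ≈ 20.

20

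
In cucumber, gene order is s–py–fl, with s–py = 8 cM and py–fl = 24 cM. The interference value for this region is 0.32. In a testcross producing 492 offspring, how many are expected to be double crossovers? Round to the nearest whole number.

Map distances give recombination frequencies of 0.080 and 0.240 for the two intervals.
With interference 0.32 (so coincidence = 0.68), expected double-crossover frequency = 0.080 × 0.240 × 0.68 = 0.01306.
Expected number = 0.01306 × 492 = 6.42 ≈ 6.

6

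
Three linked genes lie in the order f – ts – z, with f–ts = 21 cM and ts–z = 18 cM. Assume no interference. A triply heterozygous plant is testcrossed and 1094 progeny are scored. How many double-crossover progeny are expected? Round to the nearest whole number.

Map distances give recombination frequencies of 0.210 and 0.180 for the two intervals.
With no interference, expected double-crossover frequency = 0.210 × 0.180 = 0.03780.
Expected number = 0.03780 × 1094 = 41.35 ≈ 41.

41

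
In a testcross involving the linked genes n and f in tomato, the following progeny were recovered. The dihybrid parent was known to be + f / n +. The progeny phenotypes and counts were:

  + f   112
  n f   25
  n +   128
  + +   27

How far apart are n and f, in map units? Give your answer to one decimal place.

17.8 map units

The recombinant classes are + + and n f: 27 + 25 = 52.
Recombination frequency = 52/292 = 0.1781 ≈ 17.8%, i.e. 17.8 map units.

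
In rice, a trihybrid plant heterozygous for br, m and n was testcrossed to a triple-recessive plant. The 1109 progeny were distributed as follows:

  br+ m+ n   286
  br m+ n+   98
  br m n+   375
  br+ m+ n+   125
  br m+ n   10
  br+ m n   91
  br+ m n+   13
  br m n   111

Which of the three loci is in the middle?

The two most frequent reciprocal classes, br m n+ and br+ m+ n, are the parental types, so the F1 was br m n+ / br+ m+ n.
The two rarest classes, br+ m n+ and br m+ n, are the double crossovers. Comparing them with the parentals, only the br allele has switched, so br is the middle locus and the order is m – br – n.

br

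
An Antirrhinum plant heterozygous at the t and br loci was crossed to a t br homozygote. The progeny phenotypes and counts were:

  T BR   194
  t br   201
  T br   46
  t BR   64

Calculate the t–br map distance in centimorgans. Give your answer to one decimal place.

21.8 centimorgans

The two most frequent classes, T BR (194) and t br (201), are the parental types, so the F1 was T BR / t br.
The recombinant classes are T br and t BR: 46 + 64 = 110.
Recombination frequency = 110/505 = 0.2178 ≈ 21.8%, i.e. 21.8 centimorgans.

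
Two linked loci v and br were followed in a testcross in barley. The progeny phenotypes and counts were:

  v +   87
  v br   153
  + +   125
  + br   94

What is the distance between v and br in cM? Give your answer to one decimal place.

The two most frequent classes, + + (125) and v br (153), are the parental types, so the F1 was + + / v br.
The recombinant classes are + br and v +: 94 + 87 = 181.
Recombination frequency = 181/459 = 0.3943 ≈ 39.4%, i.e. 39.4 cM.

39.4 cM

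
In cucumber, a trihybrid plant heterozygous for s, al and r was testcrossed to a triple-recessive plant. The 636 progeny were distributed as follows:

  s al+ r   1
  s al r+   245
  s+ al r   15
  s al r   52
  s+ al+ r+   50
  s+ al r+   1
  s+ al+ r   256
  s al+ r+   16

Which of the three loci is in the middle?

s

The two most frequent reciprocal classes, s+ al+ r and s al r+, are the parental types, so the F1 was s+ al+ r / s al r+.
The two rarest classes, s al+ r and s+ al r+, are the double crossovers. Comparing them with the parentals, only the s allele has switched, so s is the middle locus and the order is al – s – r.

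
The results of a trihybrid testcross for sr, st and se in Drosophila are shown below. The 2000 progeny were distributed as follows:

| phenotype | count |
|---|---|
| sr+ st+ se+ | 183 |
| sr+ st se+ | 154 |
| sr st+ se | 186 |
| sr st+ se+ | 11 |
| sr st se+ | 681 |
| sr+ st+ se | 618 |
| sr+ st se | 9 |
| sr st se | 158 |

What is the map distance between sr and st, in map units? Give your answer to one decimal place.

18.0 map units

The two most frequent reciprocal classes, sr+ st+ se and sr st se+, are the parental types, so the F1 was sr+ st+ se / sr st se+.
The two rarest classes, sr+ st se and sr st+ se+, are the double crossovers. Comparing them with the parentals, only the st allele has switched, so st is the middle locus and the order is sr – st – se.
Crossovers in the sr–st interval produce the single-crossover classes sr st+ se and sr+ st se+ (186 + 154 = 340) plus the double crossovers (20).
RF(sr–st) = (340 + 20) / 2000 = 360/2000 = 0.1800 → 18.0 map units.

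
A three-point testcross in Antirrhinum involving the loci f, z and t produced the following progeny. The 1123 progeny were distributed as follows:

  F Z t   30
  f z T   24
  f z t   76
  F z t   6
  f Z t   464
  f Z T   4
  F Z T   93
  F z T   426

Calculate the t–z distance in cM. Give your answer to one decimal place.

15.9 cM

The two most frequent reciprocal classes, f Z t and F z T, are the parental types, so the F1 was f Z t / F z T.
The two rarest classes, f Z T and F z t, are the double crossovers. Comparing them with the parentals, only the t allele has switched, so t is the middle locus and the order is z – t – f.
Crossovers in the z–t interval produce the single-crossover classes f z t and F Z T (76 + 93 = 169) plus the double crossovers (10).
RF(z–t) = (169 + 10) / 1123 = 179/1123 = 0.1594 → 15.9 cM.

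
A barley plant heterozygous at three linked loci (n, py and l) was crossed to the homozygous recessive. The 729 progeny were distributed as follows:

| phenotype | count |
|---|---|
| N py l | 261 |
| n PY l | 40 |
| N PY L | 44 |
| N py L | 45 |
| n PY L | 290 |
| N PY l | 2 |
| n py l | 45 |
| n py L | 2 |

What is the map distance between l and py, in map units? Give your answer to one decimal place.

12.2 map units

The two most frequent reciprocal classes, N py l and n PY L, are the parental types, so the F1 was N py l / n PY L.
The two rarest classes, N PY l and n py L, are the double crossovers. Comparing them with the parentals, only the py allele has switched, so py is the middle locus and the order is n – py – l.
Crossovers in the py–l interval produce the single-crossover classes N py L and n PY l (45 + 40 = 85) plus the double crossovers (4).
RF(py–l) = (85 + 4) / 729 = 89/729 = 0.1221 → 12.2 map units.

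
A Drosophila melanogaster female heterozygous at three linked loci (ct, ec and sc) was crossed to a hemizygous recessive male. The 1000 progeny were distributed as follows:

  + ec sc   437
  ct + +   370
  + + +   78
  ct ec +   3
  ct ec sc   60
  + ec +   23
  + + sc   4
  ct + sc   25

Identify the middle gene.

ec

The two most frequent reciprocal classes, + ec sc and ct + +, are the parental types, so the F1 was + ec sc / ct + +.
The two rarest classes, + + sc and ct ec +, are the double crossovers. Comparing them with the parentals, only the ec allele has switched, so ec is the middle locus and the order is ct – ec – sc.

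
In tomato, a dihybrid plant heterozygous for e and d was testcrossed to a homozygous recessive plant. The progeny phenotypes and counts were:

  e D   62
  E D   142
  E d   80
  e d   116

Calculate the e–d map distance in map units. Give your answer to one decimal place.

The two most frequent classes, E D (142) and e d (116), are the parental types, so the F1 was E D / e d.
The recombinant classes are E d and e D: 80 + 62 = 142.
Recombination frequency = 142/400 = 0.3550 ≈ 35.5%, i.e. 35.5 map units.

35.5 map units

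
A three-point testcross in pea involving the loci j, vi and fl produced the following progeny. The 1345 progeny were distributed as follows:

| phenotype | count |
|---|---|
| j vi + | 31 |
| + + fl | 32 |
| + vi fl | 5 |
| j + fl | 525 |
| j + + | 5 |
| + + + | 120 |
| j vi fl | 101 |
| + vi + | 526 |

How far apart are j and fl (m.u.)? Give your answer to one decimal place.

The two most frequent reciprocal classes, j + fl and + vi +, are the parental types, so the F1 was j + fl / + vi +.
The two rarest classes, j + + and + vi fl, are the double crossovers. Comparing them with the parentals, only the fl allele has switched, so fl is the middle locus and the order is j – fl – vi.
Crossovers in the j–fl interval produce the single-crossover classes + + fl and j vi + (32 + 31 = 63) plus the double crossovers (10).
RF(j–fl) = (63 + 10) / 1345 = 73/1345 = 0.0543 → 5.4 m.u.

5.4 m.u.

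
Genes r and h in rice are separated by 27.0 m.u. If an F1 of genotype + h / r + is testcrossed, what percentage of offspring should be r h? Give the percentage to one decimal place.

A map distance of 27.0 m.u. corresponds to a recombination frequency of 0.270.
The F1 is + h / r +, so r h is a recombinant gamete class with expected frequency r/2 = 0.270/2 = 0.1350.
That is 0.1350 = 13.5% of the progeny.

13.5%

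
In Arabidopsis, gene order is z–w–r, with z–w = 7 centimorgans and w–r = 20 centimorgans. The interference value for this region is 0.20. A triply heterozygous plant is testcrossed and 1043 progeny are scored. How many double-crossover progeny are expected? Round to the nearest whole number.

12

Map distances give recombination frequencies of 0.070 and 0.200 for the two intervals.
With interference 0.20 (so coincidence = 0.80), expected double-crossover frequency = 0.070 × 0.200 × 0.80 = 0.01120.
Expected number = 0.01120 × 1043 = 11.68 ≈ 12.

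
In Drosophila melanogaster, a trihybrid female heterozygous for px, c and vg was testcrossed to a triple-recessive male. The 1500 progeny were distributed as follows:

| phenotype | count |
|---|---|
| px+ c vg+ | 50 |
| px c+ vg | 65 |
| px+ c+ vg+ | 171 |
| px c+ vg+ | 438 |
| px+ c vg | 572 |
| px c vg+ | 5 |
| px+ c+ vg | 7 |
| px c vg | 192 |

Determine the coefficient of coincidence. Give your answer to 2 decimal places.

0.38

The two most frequent reciprocal classes, px c+ vg+ and px+ c vg, are the parental types, so the F1 was px c+ vg+ / px+ c vg.
The two rarest classes, px c vg+ and px+ c+ vg, are the double crossovers. Comparing them with the parentals, only the c allele has switched, so c is the middle locus and the order is vg – c – px.
vg–c: (115 + 12)/1500 = 0.0847; c–px: (363 + 12)/1500 = 0.2500.
Expected DCO frequency = 0.0847 × 0.2500 ≈ 0.02117; observed = 12/1500 ≈ 0.00800.
Coefficient of coincidence = 0.00800/0.02117 ≈ 0.38.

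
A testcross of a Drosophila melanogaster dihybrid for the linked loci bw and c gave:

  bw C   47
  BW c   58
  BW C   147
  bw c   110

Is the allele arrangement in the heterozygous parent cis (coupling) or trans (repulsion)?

The two most frequent classes are BW C (147) and bw c (110); these are the parental (non-recombinant) types.
So the F1 carried BW C on one chromosome and bw c on the other — the recessive alleles are on the same chromosome (cis / coupling).

cis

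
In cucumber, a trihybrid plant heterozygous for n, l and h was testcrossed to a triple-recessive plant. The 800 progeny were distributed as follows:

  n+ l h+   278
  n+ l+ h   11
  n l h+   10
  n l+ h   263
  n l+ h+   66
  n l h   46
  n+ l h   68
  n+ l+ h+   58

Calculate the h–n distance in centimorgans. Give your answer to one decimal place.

19.4 centimorgans

The two most frequent reciprocal classes, n+ l h+ and n l+ h, are the parental types, so the F1 was n+ l h+ / n l+ h.
The two rarest classes, n l h+ and n+ l+ h, are the double crossovers. Comparing them with the parentals, only the n allele has switched, so n is the middle locus and the order is h – n – l.
Crossovers in the h–n interval produce the single-crossover classes n+ l h and n l+ h+ (68 + 66 = 134) plus the double crossovers (21).
RF(h–n) = (134 + 21) / 800 = 155/800 = 0.1938 → 19.4 centimorgans.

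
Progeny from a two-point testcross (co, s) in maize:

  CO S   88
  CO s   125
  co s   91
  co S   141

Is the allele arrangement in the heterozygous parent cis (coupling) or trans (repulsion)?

trans

The two most frequent classes are CO s (125) and co S (141); these are the parental (non-recombinant) types.
So the F1 carried CO s on one chromosome and co S on the other — the recessive alleles are on opposite chromosomes (trans / repulsion).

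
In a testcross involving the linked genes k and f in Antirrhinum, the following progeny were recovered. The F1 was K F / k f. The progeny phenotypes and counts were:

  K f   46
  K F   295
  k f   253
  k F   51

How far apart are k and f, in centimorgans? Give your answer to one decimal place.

15.0 centimorgans

The recombinant classes are K f and k F: 46 + 51 = 97.
Recombination frequency = 97/645 = 0.1504 ≈ 15.0%, i.e. 15.0 centimorgans.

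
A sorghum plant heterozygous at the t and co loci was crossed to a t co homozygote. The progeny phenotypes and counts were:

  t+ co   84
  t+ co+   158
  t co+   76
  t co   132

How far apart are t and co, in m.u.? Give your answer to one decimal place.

35.6 m.u.

The two most frequent classes, t+ co+ (158) and t co (132), are the parental types, so the F1 was t+ co+ / t co.
The recombinant classes are t+ co and t co+: 84 + 76 = 160.
Recombination frequency = 160/450 = 0.3556 ≈ 35.6%, i.e. 35.6 m.u.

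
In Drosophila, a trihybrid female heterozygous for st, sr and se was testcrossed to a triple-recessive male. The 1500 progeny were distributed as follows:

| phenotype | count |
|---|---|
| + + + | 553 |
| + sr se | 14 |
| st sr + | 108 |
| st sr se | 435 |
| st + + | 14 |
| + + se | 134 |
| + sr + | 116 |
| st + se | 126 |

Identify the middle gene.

st

The two most frequent reciprocal classes, st sr se and + + +, are the parental types, so the F1 was st sr se / + + +.
The two rarest classes, + sr se and st + +, are the double crossovers. Comparing them with the parentals, only the st allele has switched, so st is the middle locus and the order is se – st – sr.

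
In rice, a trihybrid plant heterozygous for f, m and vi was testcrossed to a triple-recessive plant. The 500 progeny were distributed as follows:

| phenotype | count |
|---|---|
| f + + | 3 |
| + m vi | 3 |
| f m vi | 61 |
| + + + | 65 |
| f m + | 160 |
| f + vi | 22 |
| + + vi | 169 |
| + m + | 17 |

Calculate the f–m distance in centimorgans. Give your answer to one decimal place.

The two most frequent reciprocal classes, f m + and + + vi, are the parental types, so the F1 was f m + / + + vi.
The two rarest classes, f + + and + m vi, are the double crossovers. Comparing them with the parentals, only the m allele has switched, so m is the middle locus and the order is f – m – vi.
Crossovers in the f–m interval produce the single-crossover classes + m + and f + vi (17 + 22 = 39) plus the double crossovers (6).
RF(f–m) = (39 + 6) / 500 = 45/500 = 0.0900 → 9.0 centimorgans.

9.0 centimorgans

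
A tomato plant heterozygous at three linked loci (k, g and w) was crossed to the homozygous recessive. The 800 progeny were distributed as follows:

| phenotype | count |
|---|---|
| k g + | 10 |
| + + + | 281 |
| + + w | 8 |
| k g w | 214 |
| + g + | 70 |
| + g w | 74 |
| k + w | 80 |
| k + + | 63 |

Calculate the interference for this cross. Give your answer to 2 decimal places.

0.45

The two most frequent reciprocal classes, + + + and k g w, are the parental types, so the F1 was + + + / k g w.
The two rarest classes, + + w and k g +, are the double crossovers. Comparing them with the parentals, only the w allele has switched, so w is the middle locus and the order is k – w – g.
k–w: (137 + 18)/800 = 0.1938; w–g: (150 + 18)/800 = 0.2100.
Expected DCO frequency = 0.1938 × 0.2100 ≈ 0.04070; observed = 18/800 ≈ 0.02250.
Coefficient of coincidence = 0.02250/0.04070 ≈ 0.55; interference = 1 − 0.55 = 0.45.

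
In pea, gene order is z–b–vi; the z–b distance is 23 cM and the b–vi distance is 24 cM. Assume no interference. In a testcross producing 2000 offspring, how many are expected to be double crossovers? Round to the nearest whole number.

Map distances give recombination frequencies of 0.230 and 0.240 for the two intervals.
With no interference, expected double-crossover frequency = 0.230 × 0.240 = 0.05520.
Expected number = 0.05520 × 2000 = 110.40 ≈ 110.

110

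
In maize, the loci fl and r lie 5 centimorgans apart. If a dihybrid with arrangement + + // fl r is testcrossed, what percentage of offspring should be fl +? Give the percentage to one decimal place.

2.5%

A map distance of 5 centimorgans corresponds to a recombination frequency of 0.050.
The F1 is + + / fl r, so fl + is a recombinant gamete class with expected frequency r/2 = 0.050/2 = 0.0250.
That is 0.0250 = 2.5% of the progeny.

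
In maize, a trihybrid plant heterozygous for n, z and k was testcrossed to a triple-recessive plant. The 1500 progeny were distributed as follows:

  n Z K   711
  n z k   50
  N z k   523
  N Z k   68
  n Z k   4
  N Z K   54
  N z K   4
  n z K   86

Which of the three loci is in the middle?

k

The two most frequent reciprocal classes, N z k and n Z K, are the parental types, so the F1 was N z k / n Z K.
The two rarest classes, N z K and n Z k, are the double crossovers. Comparing them with the parentals, only the k allele has switched, so k is the middle locus and the order is z – k – n.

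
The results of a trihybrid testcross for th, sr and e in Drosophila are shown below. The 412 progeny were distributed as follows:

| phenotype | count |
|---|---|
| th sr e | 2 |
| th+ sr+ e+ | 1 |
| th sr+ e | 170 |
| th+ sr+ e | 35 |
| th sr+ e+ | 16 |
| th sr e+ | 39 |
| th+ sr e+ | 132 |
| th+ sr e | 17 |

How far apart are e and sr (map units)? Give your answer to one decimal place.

8.7 map units

The two most frequent reciprocal classes, th+ sr e+ and th sr+ e, are the parental types, so the F1 was th+ sr e+ / th sr+ e.
The two rarest classes, th+ sr+ e+ and th sr e, are the double crossovers. Comparing them with the parentals, only the sr allele has switched, so sr is the middle locus and the order is th – sr – e.
Crossovers in the sr–e interval produce the single-crossover classes th+ sr e and th sr+ e+ (17 + 16 = 33) plus the double crossovers (3).
RF(sr–e) = (33 + 3) / 412 = 36/412 = 0.0874 → 8.7 map units.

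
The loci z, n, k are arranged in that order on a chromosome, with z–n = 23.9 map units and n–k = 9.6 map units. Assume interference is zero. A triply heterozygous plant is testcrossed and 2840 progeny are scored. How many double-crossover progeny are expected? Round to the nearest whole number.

Map distances give recombination frequencies of 0.239 and 0.096 for the two intervals.
With no interference, expected double-crossover frequency = 0.239 × 0.096 = 0.02294.
Expected number = 0.02294 × 2840 = 65.16 ≈ 65.

65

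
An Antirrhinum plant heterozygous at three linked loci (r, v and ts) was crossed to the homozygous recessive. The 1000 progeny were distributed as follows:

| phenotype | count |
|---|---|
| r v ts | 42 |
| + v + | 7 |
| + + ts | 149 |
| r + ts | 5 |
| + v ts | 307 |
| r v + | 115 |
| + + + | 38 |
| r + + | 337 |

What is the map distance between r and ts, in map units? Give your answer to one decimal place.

The two most frequent reciprocal classes, r + + and + v ts, are the parental types, so the F1 was r + + / + v ts.
The two rarest classes, r + ts and + v +, are the double crossovers. Comparing them with the parentals, only the ts allele has switched, so ts is the middle locus and the order is r – ts – v.
Crossovers in the r–ts interval produce the single-crossover classes + + + and r v ts (38 + 42 = 80) plus the double crossovers (12).
RF(r–ts) = (80 + 12) / 1000 = 92/1000 = 0.0920 → 9.2 map units.

9.2 map units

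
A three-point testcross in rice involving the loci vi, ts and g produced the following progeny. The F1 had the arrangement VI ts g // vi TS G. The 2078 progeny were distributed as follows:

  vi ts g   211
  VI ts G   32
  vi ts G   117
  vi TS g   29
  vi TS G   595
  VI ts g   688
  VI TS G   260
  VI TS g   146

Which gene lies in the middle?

The two rarest classes, VI ts G and vi TS g, are the double crossovers. Comparing them with the parentals, only the g allele has switched, so g is the middle locus and the order is ts – g – vi.

g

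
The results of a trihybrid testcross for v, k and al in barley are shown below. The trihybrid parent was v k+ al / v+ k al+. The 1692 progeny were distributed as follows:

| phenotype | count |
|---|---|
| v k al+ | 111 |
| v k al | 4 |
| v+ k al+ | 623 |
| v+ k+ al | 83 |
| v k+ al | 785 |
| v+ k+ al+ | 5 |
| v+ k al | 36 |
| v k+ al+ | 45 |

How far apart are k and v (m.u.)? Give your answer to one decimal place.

The two rarest classes, v k al and v+ k+ al+, are the double crossovers. Comparing them with the parentals, only the k allele has switched, so k is the middle locus and the order is al – k – v.
Crossovers in the k–v interval produce the single-crossover classes v+ k+ al and v k al+ (83 + 111 = 194) plus the double crossovers (9).
RF(k–v) = (194 + 9) / 1692 = 203/1692 = 0.1200 → 12.0 m.u.

12.0 m.u.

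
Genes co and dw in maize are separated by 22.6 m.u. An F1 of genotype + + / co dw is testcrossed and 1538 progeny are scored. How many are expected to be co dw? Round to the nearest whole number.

A map distance of 22.6 m.u. corresponds to a recombination frequency of 0.226.
The F1 is + + / co dw, so co dw is a parental gamete class with expected frequency (1 − r)/2 = 0.774/2 = 0.3870.
Expected number = 0.3870 × 1538 = 595.21 ≈ 595.

595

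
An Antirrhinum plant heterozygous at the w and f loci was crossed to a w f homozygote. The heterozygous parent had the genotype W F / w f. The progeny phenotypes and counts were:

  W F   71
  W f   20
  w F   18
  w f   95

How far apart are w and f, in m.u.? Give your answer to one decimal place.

18.6 m.u.

The recombinant classes are W f and w F: 20 + 18 = 38.
Recombination frequency = 38/204 = 0.1863 ≈ 18.6%, i.e. 18.6 m.u.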